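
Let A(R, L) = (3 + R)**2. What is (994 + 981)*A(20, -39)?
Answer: 1044775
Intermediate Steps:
(994 + 981)*A(20, -39) = (994 + 981)*(3 + 20)**2 = 1975*23**2 = 1975*529 = 1044775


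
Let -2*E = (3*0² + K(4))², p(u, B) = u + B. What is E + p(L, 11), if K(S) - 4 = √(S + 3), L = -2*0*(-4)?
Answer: 11 - (4 + √7)²/2 ≈ -11.083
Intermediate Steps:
L = 0 (L = 0*(-4) = 0)
K(S) = 4 + √(3 + S) (K(S) = 4 + √(S + 3) = 4 + √(3 + S))
p(u, B) = B + u
E = -(4 + √7)²/2 (E = -(3*0² + (4 + √(3 + 4)))²/2 = -(3*0 + (4 + √7))²/2 = -(0 + (4 + √7))²/2 = -(4 + √7)²/2 ≈ -22.083)
E + p(L, 11) = -(4 + √7)²/2 + (11 + 0) = -(4 + √7)²/2 + 11 = 11 - (4 + √7)²/2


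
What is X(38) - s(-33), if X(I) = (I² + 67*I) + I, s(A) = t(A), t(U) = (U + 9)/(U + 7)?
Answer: 52352/13 ≈ 4027.1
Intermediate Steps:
t(U) = (9 + U)/(7 + U)
s(A) = (9 + A)/(7 + A)
X(I) = I² + 68*I
X(38) - s(-33) = 38*(68 + 38) - (9 - 33)/(7 - 33) = 38*106 - (-24)/(-26) = 4028 - (-1)*(-24)/26 = 4028 - 1*12/13 = 4028 - 12/13 = 52352/13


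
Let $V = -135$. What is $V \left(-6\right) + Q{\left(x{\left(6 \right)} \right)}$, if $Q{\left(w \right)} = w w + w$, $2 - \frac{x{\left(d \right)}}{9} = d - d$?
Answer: $1152$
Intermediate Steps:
$x{\left(d \right)} = 18$ ($x{\left(d \right)} = 18 - 9 \left(d - d\right) = 18 - 0 = 18 + 0 = 18$)
$Q{\left(w \right)} = w + w^{2}$ ($Q{\left(w \right)} = w^{2} + w = w + w^{2}$)
$V \left(-6\right) + Q{\left(x{\left(6 \right)} \right)} = \left(-135\right) \left(-6\right) + 18 \left(1 + 18\right) = 810 + 18 \cdot 19 = 810 + 342 = 1152$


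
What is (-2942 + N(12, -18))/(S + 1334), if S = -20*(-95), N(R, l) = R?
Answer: -1465/1617 ≈ -0.90600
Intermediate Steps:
S = 1900
(-2942 + N(12, -18))/(S + 1334) = (-2942 + 12)/(1900 + 1334) = -2930/3234 = -2930*1/3234 = -1465/1617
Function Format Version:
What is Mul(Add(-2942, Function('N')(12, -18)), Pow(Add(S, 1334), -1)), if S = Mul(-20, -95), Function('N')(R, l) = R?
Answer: Rational(-1465, 1617) ≈ -0.90600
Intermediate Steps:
S = 1900
Mul(Add(-2942, Function('N')(12, -18)), Pow(Add(S, 1334), -1)) = Mul(Add(-2942, 12), Pow(Add(1900, 1334), -1)) = Mul(-2930, Pow(3234, -1)) = Mul(-2930, Rational(1, 3234)) = Rational(-1465, 1617)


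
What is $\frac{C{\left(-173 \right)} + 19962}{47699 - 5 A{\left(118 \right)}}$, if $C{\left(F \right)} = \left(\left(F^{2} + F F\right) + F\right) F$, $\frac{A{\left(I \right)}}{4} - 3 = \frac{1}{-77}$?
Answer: $- \frac{264508937}{1222741} \approx -216.32$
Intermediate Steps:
$A{\left(I \right)} = \frac{920}{77}$ ($A{\left(I \right)} = 12 + \frac{4}{-77} = 12 + 4 \left(- \frac{1}{77}\right) = 12 - \frac{4}{77} = \frac{920}{77}$)
$C{\left(F \right)} = F \left(F + 2 F^{2}\right)$ ($C{\left(F \right)} = \left(\left(F^{2} + F^{2}\right) + F\right) F = \left(2 F^{2} + F\right) F = \left(F + 2 F^{2}\right) F = F \left(F + 2 F^{2}\right)$)
$\frac{C{\left(-173 \right)} + 19962}{47699 - 5 A{\left(118 \right)}} = \frac{\left(-173\right)^{2} \left(1 + 2 \left(-173\right)\right) + 19962}{47699 - \frac{4600}{77}} = \frac{29929 \left(1 - 346\right) + 19962}{47699 - \frac{4600}{77}} = \frac{29929 \left(-345\right) + 19962}{\frac{3668223}{77}} = \left(-10325505 + 19962\right) \frac{77}{3668223} = \left(-10305543\right) \frac{77}{3668223} = - \frac{264508937}{1222741}$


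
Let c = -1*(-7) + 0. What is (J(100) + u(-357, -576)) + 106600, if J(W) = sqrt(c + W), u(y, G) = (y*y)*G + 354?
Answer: -73303670 + sqrt(107) ≈ -7.3304e+7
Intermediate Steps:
u(y, G) = 354 + G*y**2 (u(y, G) = y**2*G + 354 = G*y**2 + 354 = 354 + G*y**2)
c = 7 (c = 7 + 0 = 7)
J(W) = sqrt(7 + W)
(J(100) + u(-357, -576)) + 106600 = (sqrt(7 + 100) + (354 - 576*(-357)**2)) + 106600 = (sqrt(107) + (354 - 576*127449)) + 106600 = (sqrt(107) + (354 - 73410624)) + 106600 = (sqrt(107) - 73410270) + 106600 = (-73410270 + sqrt(107)) + 106600 = -73303670 + sqrt(107)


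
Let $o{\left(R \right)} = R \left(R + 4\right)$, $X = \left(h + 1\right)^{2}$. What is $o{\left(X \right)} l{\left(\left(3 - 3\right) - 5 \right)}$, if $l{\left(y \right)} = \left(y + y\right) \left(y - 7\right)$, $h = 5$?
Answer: $172800$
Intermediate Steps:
$l{\left(y \right)} = 2 y \left(-7 + y\right)$
$X = 36$ ($X = \left(5 + 1\right)^{2} = 6^{2} = 36$)
$o{\left(R \right)} = R \left(4 + R\right)$
$o{\left(X \right)} l{\left(\left(3 - 3\right) - 5 \right)} = 36 \left(4 + 36\right) 2 \left(\left(3 - 3\right) - 5\right) \left(-7 + \left(\left(3 - 3\right) - 5\right)\right) = 36 \cdot 40 \cdot 2 \left(0 - 5\right) \left(-7 + \left(0 - 5\right)\right) = 1440 \cdot 2 \left(-5\right) \left(-7 - 5\right) = 1440 \cdot 2 \left(-5\right) \left(-12\right) = 1440 \cdot 120 = 172800$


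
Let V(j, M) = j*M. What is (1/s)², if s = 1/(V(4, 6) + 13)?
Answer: 1369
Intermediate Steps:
V(j, M) = M*j
s = 1/37 (s = 1/(6*4 + 13) = 1/(24 + 13) = 1/37 ≈ 0.027027)
(1/s)² = (1/(1/37))² = 37² = 1369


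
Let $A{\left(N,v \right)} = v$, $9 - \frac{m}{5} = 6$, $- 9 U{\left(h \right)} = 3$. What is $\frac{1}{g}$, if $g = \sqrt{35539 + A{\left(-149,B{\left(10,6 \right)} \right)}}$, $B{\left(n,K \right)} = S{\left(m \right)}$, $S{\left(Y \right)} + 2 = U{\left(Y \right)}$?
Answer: $\frac{\sqrt{319830}}{106610} \approx 0.0053047$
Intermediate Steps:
$U{\left(h \right)} = - \frac{1}{3}$ ($U{\left(h \right)} = \left(- \frac{1}{9}\right) 3 = - \frac{1}{3}$)
$m = 15$ ($m = 45 - 30 = 15$)
$S{\left(Y \right)} = - \frac{7}{3}$ ($S{\left(Y \right)} = -2 - \frac{1}{3} = - \frac{7}{3}$)
$B{\left(n,K \right)} = - \frac{7}{3}$
$g = \frac{\sqrt{319830}}{3}$ ($g = \sqrt{35539 - \frac{7}{3}} = \sqrt{\frac{106610}{3}} = \frac{\sqrt{319830}}{3} \approx 188.51$)
$\frac{1}{g} = \frac{1}{\frac{1}{3} \sqrt{319830}} = \frac{\sqrt{319830}}{106610}$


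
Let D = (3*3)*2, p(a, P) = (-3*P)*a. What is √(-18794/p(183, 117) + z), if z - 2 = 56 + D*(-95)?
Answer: I*√84132638746/7137 ≈ 40.641*I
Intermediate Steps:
p(a, P) = -3*P*a
D = 18 (D = 9*2 = 18)
z = -1652 (z = 2 + (56 + 18*(-95)) = 2 + (56 - 1710) = 2 - 1654 = -1652)
√(-18794/p(183, 117) + z) = √(-18794/((-3*117*183)) - 1652) = √(-18794/(-64233) - 1652) = √(-18794*(-1/64233) - 1652) = √(18794/64233 - 1652) = √(-106094122/64233) = I*√84132638746/7137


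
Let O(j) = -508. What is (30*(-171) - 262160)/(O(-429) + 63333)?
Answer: -53458/12565 ≈ -4.2545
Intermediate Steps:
(30*(-171) - 262160)/(O(-429) + 63333) = (30*(-171) - 262160)/(-508 + 63333) = (-5130 - 262160)/62825 = -267290*1/62825 = -53458/12565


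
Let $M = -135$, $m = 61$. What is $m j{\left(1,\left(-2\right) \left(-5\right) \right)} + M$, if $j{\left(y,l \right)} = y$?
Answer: $-74$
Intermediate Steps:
$m j{\left(1,\left(-2\right) \left(-5\right) \right)} + M = 61 \cdot 1 - 135 = 61 - 135 = -74$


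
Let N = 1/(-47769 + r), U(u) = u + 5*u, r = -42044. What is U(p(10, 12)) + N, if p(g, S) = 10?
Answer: 5388779/89813 ≈ 60.000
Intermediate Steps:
U(u) = 6*u
N = -1/89813 (N = 1/(-47769 - 42044) = 1/(-89813) = -1/89813 ≈ -1.1134e-5)
U(p(10, 12)) + N = 6*10 - 1/89813 = 60 - 1/89813 = 5388779/89813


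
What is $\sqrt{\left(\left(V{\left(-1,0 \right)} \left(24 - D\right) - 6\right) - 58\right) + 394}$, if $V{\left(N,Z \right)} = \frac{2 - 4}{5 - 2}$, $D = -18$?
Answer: $\sqrt{302} \approx 17.378$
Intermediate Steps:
$V{\left(N,Z \right)} = - \frac{2}{3}$
$\sqrt{\left(\left(V{\left(-1,0 \right)} \left(24 - D\right) - 6\right) - 58\right) + 394} = \sqrt{\left(\left(- \frac{2 \left(24 - -18\right)}{3} - 6\right) - 58\right) + 394} = \sqrt{\left(\left(- \frac{2 \left(24 + 18\right)}{3} - 6\right) - 58\right) + 394} = \sqrt{\left(\left(\left(- \frac{2}{3}\right) 42 - 6\right) - 58\right) + 394} = \sqrt{\left(\left(-28 - 6\right) - 58\right) + 394} = \sqrt{\left(-34 - 58\right) + 394} = \sqrt{-92 + 394} = \sqrt{302}$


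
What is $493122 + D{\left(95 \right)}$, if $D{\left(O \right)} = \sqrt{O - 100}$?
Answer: $493122 + i \sqrt{5} \approx 4.9312 \cdot 10^{5} + 2.2361 i$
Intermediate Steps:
$D{\left(O \right)} = \sqrt{-100 + O}$
$493122 + D{\left(95 \right)} = 493122 + \sqrt{-100 + 95} = 493122 + \sqrt{-5} = 493122 + i \sqrt{5}$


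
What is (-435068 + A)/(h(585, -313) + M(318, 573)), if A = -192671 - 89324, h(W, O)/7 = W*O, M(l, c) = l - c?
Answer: 239021/427330 ≈ 0.55934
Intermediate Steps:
h(W, O) = 7*O*W (h(W, O) = 7*(W*O) = 7*(O*W) = 7*O*W)
A = -281995
(-435068 + A)/(h(585, -313) + M(318, 573)) = (-435068 - 281995)/(7*(-313)*585 + (318 - 1*573)) = -717063/(-1281735 + (318 - 573)) = -717063/(-1281735 - 255) = -717063/(-1281990) = -717063*(-1/1281990) = 239021/427330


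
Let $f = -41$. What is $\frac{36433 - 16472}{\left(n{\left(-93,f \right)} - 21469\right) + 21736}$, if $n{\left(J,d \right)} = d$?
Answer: $\frac{19961}{226} \approx 88.323$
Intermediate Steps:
$\frac{36433 - 16472}{\left(n{\left(-93,f \right)} - 21469\right) + 21736} = \frac{36433 - 16472}{\left(-41 - 21469\right) + 21736} = \frac{19961}{\left(-41 - 21469\right) + 21736} = \frac{19961}{-21510 + 21736} = \frac{19961}{226}$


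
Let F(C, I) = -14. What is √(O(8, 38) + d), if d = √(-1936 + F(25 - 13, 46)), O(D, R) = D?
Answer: √(8 + 5*I*√78) ≈ 5.1419 + 4.294*I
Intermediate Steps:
d = 5*I*√78 (d = √(-1936 - 14) = √(-1950) = 5*I*√78 ≈ 44.159*I)
√(O(8, 38) + d) = √(8 + 5*I*√78)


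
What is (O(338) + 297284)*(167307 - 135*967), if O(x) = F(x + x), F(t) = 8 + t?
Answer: 10953899616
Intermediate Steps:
O(x) = 8 + 2*x (O(x) = 8 + (x + x) = 8 + 2*x)
(O(338) + 297284)*(167307 - 135*967) = ((8 + 2*338) + 297284)*(167307 - 135*967) = ((8 + 676) + 297284)*(167307 - 130545) = (684 + 297284)*36762 = 297968*36762 = 10953899616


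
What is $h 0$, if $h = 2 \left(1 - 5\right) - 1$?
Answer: $0$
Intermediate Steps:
$h = -9$ ($h = 2 \left(-4\right) - 1 = -8 - 1 = -9$)
$h 0 = \left(-9\right) 0 = 0$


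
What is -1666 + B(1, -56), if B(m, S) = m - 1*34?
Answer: -1699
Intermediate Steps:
B(m, S) = -34 + m (B(m, S) = m - 34 = -34 + m)
-1666 + B(1, -56) = -1666 + (-34 + 1) = -1666 - 33 = -1699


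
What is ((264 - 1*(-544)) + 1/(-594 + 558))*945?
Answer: 3054135/4 ≈ 7.6353e+5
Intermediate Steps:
((264 - 1*(-544)) + 1/(-594 + 558))*945 = ((264 + 544) + 1/(-36))*945 = (808 - 1/36)*945 = (29087/36)*945 = 3054135/4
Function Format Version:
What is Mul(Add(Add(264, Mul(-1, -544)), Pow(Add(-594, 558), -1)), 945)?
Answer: Rational(3054135, 4) ≈ 7.6353e+5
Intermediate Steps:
Mul(Add(Add(264, Mul(-1, -544)), Pow(Add(-594, 558), -1)), 945) = Mul(Add(Add(264, 544), Pow(-36, -1)), 945) = Mul(Add(808, Rational(-1, 36)), 945) = Mul(Rational(29087, 36), 945) = Rational(3054135, 4)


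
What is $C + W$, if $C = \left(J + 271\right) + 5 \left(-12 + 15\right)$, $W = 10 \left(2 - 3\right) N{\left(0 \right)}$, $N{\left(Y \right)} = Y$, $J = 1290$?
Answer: $1576$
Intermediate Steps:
$W = 0$ ($W = 10 \left(2 - 3\right) 0 = 10 \left(-1\right) 0 = \left(-10\right) 0 = 0$)
$C = 1576$ ($C = \left(1290 + 271\right) + 5 \left(-12 + 15\right) = 1561 + 5 \cdot 3 = 1561 + 15 = 1576$)
$C + W = 1576 + 0 = 1576$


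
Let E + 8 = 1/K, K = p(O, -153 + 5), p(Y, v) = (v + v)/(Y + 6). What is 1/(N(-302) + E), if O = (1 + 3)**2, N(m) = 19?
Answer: 148/1617 ≈ 0.091527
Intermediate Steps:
O = 16 (O = 4**2 = 16)
p(Y, v) = 2*v/(6 + Y) (p(Y, v) = (2*v)/(6 + Y) = 2*v/(6 + Y))
K = -148/11 (K = 2*(-153 + 5)/(6 + 16) = 2*(-148)/22 = 2*(-148)*(1/22) = -148/11 ≈ -13.455)
E = -1195/148 (E = -8 + 1/(-148/11) = -8 - 11/148 = -1195/148 ≈ -8.0743)
1/(N(-302) + E) = 1/(19 - 1195/148) = 1/(1617/148) = 148/1617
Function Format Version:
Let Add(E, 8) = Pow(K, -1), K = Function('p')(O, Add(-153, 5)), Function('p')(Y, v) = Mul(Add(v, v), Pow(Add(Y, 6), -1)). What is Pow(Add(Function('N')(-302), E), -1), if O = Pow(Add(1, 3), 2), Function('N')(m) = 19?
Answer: Rational(148, 1617) ≈ 0.091527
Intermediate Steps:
O = 16 (O = Pow(4, 2) = 16)
Function('p')(Y, v) = Mul(2, v, Pow(Add(6, Y), -1)) (Function('p')(Y, v) = Mul(Mul(2, v), Pow(Add(6, Y), -1)) = Mul(2, v, Pow(Add(6, Y), -1)))
K = Rational(-148, 11) (K = Mul(2, Add(-153, 5), Pow(Add(6, 16), -1)) = Mul(2, -148, Pow(22, -1)) = Mul(2, -148, Rational(1, 22)) = Rational(-148, 11) ≈ -13.455)
E = Rational(-1195, 148) (E = Add(-8, Pow(Rational(-148, 11), -1)) = Add(-8, Rational(-11, 148)) = Rational(-1195, 148) ≈ -8.0743)
Pow(Add(Function('N')(-302), E), -1) = Pow(Add(19, Rational(-1195, 148)), -1) = Pow(Rational(1617, 148), -1) = Rational(148, 1617)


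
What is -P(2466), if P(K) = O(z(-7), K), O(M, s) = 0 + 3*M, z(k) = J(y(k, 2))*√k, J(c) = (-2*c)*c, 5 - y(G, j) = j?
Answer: 54*I*√7 ≈ 142.87*I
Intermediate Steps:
y(G, j) = 5 - j
J(c) = -2*c²
z(k) = -18*√k (z(k) = (-2*(5 - 1*2)²)*√k = (-2*(5 - 2)²)*√k = (-2*3²)*√k = (-2*9)*√k = -18*√k)
O(M, s) = 3*M
P(K) = -54*I*√7 (P(K) = 3*(-18*I*√7) = -54*I*√7)
-P(2466) = -(-54)*I*√7 = 54*I*√7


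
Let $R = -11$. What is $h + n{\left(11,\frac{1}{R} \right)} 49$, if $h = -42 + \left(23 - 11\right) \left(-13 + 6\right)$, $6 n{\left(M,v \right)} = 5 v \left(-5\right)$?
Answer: $- \frac{7091}{66} \approx -107.44$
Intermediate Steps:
$n{\left(M,v \right)} = - \frac{25 v}{6}$ ($n{\left(M,v \right)} = \frac{5 v \left(-5\right)}{6} = \frac{\left(-25\right) v}{6} = - \frac{25 v}{6}$)
$h = -126$ ($h = -42 + 12 \left(-7\right) = -42 - 84 = -126$)
$h + n{\left(11,\frac{1}{R} \right)} 49 = -126 + - \frac{25}{6 \left(-11\right)} 49 = -126 + \left(- \frac{25}{6}\right) \left(- \frac{1}{11}\right) 49 = -126 + \frac{25}{66} \cdot 49 = -126 + \frac{1225}{66} = - \frac{7091}{66}$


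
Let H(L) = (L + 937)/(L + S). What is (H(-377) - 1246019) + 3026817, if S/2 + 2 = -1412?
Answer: 1141491406/641 ≈ 1.7808e+6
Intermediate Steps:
S = -2828 (S = -4 + 2*(-1412) = -4 - 2824 = -2828)
H(L) = (937 + L)/(-2828 + L) (H(L) = (L + 937)/(L - 2828) = (937 + L)/(-2828 + L))
(H(-377) - 1246019) + 3026817 = ((937 - 377)/(-2828 - 377) - 1246019) + 3026817 = (560/(-3205) - 1246019) + 3026817 = (-1/3205*560 - 1246019) + 3026817 = (-112/641 - 1246019) + 3026817 = -798698291/641 + 3026817 = 1141491406/641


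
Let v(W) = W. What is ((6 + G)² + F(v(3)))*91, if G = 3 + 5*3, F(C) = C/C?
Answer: 52507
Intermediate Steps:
F(C) = 1
G = 18 (G = 3 + 15 = 18)
((6 + G)² + F(v(3)))*91 = ((6 + 18)² + 1)*91 = (24² + 1)*91 = (576 + 1)*91 = 577*91 = 52507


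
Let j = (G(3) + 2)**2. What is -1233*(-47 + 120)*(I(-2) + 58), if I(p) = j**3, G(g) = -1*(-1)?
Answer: -70837083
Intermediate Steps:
G(g) = 1
j = 9 (j = (1 + 2)**2 = 3**2 = 9)
I(p) = 729 (I(p) = 9**3 = 729)
-1233*(-47 + 120)*(I(-2) + 58) = -1233*(-47 + 120)*(729 + 58) = -90009*787 = -1233*57451 = -70837083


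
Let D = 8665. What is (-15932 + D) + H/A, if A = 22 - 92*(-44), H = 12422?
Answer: -14782134/2035 ≈ -7263.9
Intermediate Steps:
A = 4070 (A = 22 + 4048 = 4070)
(-15932 + D) + H/A = (-15932 + 8665) + 12422/4070 = -7267 + 12422*(1/4070) = -7267 + 6211/2035 = -14782134/2035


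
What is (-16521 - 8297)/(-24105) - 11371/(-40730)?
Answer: 256987019/196359330 ≈ 1.3088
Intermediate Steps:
(-16521 - 8297)/(-24105) - 11371/(-40730) = -24818*(-1/24105) - 11371*(-1/40730) = 24818/24105 + 11371/40730 = 256987019/196359330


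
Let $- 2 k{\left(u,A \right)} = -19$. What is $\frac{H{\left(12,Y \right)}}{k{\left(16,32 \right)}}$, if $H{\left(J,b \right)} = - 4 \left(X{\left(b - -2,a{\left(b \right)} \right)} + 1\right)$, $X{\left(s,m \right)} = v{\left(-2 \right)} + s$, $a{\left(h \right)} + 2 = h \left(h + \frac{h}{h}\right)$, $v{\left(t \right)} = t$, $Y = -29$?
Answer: $\frac{224}{19} \approx 11.789$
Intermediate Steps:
$k{\left(u,A \right)} = \frac{19}{2}$ ($k{\left(u,A \right)} = \left(- \frac{1}{2}\right) \left(-19\right) = \frac{19}{2}$)
$a{\left(h \right)} = -2 + h \left(1 + h\right)$ ($a{\left(h \right)} = -2 + h \left(h + \frac{h}{h}\right) = -2 + h \left(h + 1\right) = -2 + h \left(1 + h\right)$)
$X{\left(s,m \right)} = -2 + s$
$H{\left(J,b \right)} = -4 - 4 b$ ($H{\left(J,b \right)} = - 4 \left(\left(-2 + \left(b - -2\right)\right) + 1\right) = - 4 \left(\left(-2 + \left(b + 2\right)\right) + 1\right) = - 4 \left(\left(-2 + \left(2 + b\right)\right) + 1\right) = - 4 \left(b + 1\right) = - 4 \left(1 + b\right) = -4 - 4 b$)
$\frac{H{\left(12,Y \right)}}{k{\left(16,32 \right)}} = \frac{-4 - -116}{\frac{19}{2}} = \left(-4 + 116\right) \frac{2}{19} = 112 \cdot \frac{2}{19} = \frac{224}{19}$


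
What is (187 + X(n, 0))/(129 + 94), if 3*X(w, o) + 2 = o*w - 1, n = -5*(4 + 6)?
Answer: 186/223 ≈ 0.83408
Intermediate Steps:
n = -50 (n = -5*10 = -50)
X(w, o) = -1 + o*w/3 (X(w, o) = -⅔ + (o*w - 1)/3 = -⅔ + (-1 + o*w)/3 = -⅔ + (-⅓ + o*w/3) = -1 + o*w/3)
(187 + X(n, 0))/(129 + 94) = (187 + (-1 + (⅓)*0*(-50)))/(129 + 94) = (187 + (-1 + 0))/223 = (187 - 1)*(1/223) = 186*(1/223) = 186/223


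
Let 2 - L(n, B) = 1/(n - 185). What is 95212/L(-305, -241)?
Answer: 46653880/981 ≈ 47558.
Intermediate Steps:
L(n, B) = 2 - 1/(-185 + n) (L(n, B) = 2 - 1/(n - 185) = 2 - 1/(-185 + n))
95212/L(-305, -241) = 95212/(((-371 + 2*(-305))/(-185 - 305))) = 95212/(((-371 - 610)/(-490))) = 95212/((-1/490*(-981))) = 95212/(981/490) = 95212*(490/981) = 46653880/981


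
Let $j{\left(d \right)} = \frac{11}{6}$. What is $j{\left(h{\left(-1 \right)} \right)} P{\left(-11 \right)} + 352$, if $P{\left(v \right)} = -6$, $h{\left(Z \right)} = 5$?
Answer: $341$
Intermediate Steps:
$j{\left(d \right)} = \frac{11}{6}$ ($j{\left(d \right)} = 11 \cdot \frac{1}{6} = \frac{11}{6}$)
$j{\left(h{\left(-1 \right)} \right)} P{\left(-11 \right)} + 352 = \frac{11}{6} \left(-6\right) + 352 = -11 + 352 = 341$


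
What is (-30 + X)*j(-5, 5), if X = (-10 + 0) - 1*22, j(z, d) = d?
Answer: -310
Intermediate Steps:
X = -32 (X = -10 - 22 = -32)
(-30 + X)*j(-5, 5) = (-30 - 32)*5 = -62*5 = -310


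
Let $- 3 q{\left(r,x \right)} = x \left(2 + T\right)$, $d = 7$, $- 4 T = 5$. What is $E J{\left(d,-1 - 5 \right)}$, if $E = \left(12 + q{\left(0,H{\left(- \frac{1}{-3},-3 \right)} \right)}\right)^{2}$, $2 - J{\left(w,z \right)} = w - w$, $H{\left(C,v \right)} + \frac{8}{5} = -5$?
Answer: $\frac{74529}{200} \approx 372.65$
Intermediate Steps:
$T = - \frac{5}{4}$ ($T = \left(- \frac{1}{4}\right) 5 = - \frac{5}{4} \approx -1.25$)
$H{\left(C,v \right)} = - \frac{33}{5}$ ($H{\left(C,v \right)} = - \frac{8}{5} - 5 = - \frac{33}{5}$)
$q{\left(r,x \right)} = - \frac{x}{4}$ ($q{\left(r,x \right)} = - \frac{x \left(2 - \frac{5}{4}\right)}{3} = - \frac{x \frac{3}{4}}{3} = - \frac{\frac{3}{4} x}{3} = - \frac{x}{4}$)
$J{\left(w,z \right)} = 2$ ($J{\left(w,z \right)} = 2 - \left(w - w\right) = 2 - 0 = 2 + 0 = 2$)
$E = \frac{74529}{400}$ ($E = \left(12 - - \frac{33}{20}\right)^{2} = \left(12 + \frac{33}{20}\right)^{2} = \left(\frac{273}{20}\right)^{2} = \frac{74529}{400} \approx 186.32$)
$E J{\left(d,-1 - 5 \right)} = \frac{74529}{400} \cdot 2 = \frac{74529}{200}$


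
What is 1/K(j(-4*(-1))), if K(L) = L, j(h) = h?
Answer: 1/4 ≈ 0.25000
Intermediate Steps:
1/K(j(-4*(-1))) = 1/(-4*(-1)) = 1/4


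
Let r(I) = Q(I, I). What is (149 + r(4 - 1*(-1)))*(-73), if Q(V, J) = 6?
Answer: -11315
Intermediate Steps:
r(I) = 6
(149 + r(4 - 1*(-1)))*(-73) = (149 + 6)*(-73) = 155*(-73) = -11315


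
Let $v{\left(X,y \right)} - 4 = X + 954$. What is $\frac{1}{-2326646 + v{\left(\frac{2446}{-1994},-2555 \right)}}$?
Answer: $- \frac{997}{2318712159} \approx -4.2998 \cdot 10^{-7}$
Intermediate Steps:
$v{\left(X,y \right)} = 958 + X$ ($v{\left(X,y \right)} = 4 + \left(X + 954\right) = 4 + \left(954 + X\right) = 958 + X$)
$\frac{1}{-2326646 + v{\left(\frac{2446}{-1994},-2555 \right)}} = \frac{1}{-2326646 + \left(958 + \frac{2446}{-1994}\right)} = \frac{1}{-2326646 + \left(958 + 2446 \left(- \frac{1}{1994}\right)\right)} = \frac{1}{-2326646 + \left(958 - \frac{1223}{997}\right)} = \frac{1}{-2326646 + \frac{953903}{997}} = \frac{1}{- \frac{2318712159}{997}} = - \frac{997}{2318712159}$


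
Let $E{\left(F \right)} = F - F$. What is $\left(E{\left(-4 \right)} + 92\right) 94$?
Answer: $8648$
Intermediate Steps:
$E{\left(F \right)} = 0$
$\left(E{\left(-4 \right)} + 92\right) 94 = \left(0 + 92\right) 94 = 92 \cdot 94 = 8648$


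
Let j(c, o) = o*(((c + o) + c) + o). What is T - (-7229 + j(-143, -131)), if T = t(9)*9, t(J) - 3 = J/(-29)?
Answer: -1871509/29 ≈ -64535.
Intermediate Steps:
t(J) = 3 - J/29 (t(J) = 3 + J/(-29) = 3 + J*(-1/29) = 3 - J/29)
j(c, o) = o*(2*c + 2*o) (j(c, o) = o*((o + 2*c) + o) = o*(2*c + 2*o))
T = 702/29 (T = (3 - 1/29*9)*9 = (3 - 9/29)*9 = (78/29)*9 = 702/29 ≈ 24.207)
T - (-7229 + j(-143, -131)) = 702/29 - (-7229 + 2*(-131)*(-143 - 131)) = 702/29 - (-7229 + 2*(-131)*(-274)) = 702/29 - (-7229 + 71788) = 702/29 - 1*64559 = 702/29 - 64559 = -1871509/29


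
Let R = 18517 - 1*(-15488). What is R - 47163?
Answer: -13158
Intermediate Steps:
R = 34005 (R = 18517 + 15488 = 34005)
R - 47163 = 34005 - 47163 = -13158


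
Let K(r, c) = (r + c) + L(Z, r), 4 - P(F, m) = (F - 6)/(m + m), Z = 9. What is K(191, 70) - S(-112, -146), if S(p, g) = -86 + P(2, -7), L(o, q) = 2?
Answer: 2417/7 ≈ 345.29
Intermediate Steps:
P(F, m) = 4 - (-6 + F)/(2*m) (P(F, m) = 4 - (F - 6)/(m + m) = 4 - (-6 + F)/(2*m))
K(r, c) = 2 + c + r (K(r, c) = (r + c) + 2 = (c + r) + 2 = 2 + c + r)
S(p, g) = -576/7 (S(p, g) = -86 + (½)*(6 - 1*2 + 8*(-7))/(-7) = -86 + (½)*(-⅐)*(6 - 2 - 56) = -86 + (½)*(-⅐)*(-52) = -86 + 26/7 = -576/7)
K(191, 70) - S(-112, -146) = (2 + 70 + 191) - 1*(-576/7) = 263 + 576/7 = 2417/7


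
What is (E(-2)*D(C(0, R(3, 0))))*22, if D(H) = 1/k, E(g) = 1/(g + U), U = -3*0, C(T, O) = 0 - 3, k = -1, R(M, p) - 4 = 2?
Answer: 11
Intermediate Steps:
R(M, p) = 6 (R(M, p) = 4 + 2 = 6)
C(T, O) = -3
U = 0
E(g) = 1/g (E(g) = 1/(g + 0) = 1/g)
D(H) = -1 (D(H) = 1/(-1) = -1)
(E(-2)*D(C(0, R(3, 0))))*22 = (-1/(-2))*22 = -½*(-1)*22 = (½)*22 = 11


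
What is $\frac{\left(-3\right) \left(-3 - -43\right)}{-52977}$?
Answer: $\frac{40}{17659} \approx 0.0022651$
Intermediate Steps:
$\frac{\left(-3\right) \left(-3 - -43\right)}{-52977} = - 3 \left(-3 + 43\right) \left(- \frac{1}{52977}\right) = \left(-3\right) 40 \left(- \frac{1}{52977}\right) = \left(-120\right) \left(- \frac{1}{52977}\right) = \frac{40}{17659}$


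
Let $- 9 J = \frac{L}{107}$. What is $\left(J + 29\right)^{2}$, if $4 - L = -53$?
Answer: $\frac{86304100}{103041} \approx 837.57$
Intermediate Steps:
$L = 57$ ($L = 4 - -53 = 4 + 53 = 57$)
$J = - \frac{19}{321}$ ($J = - \frac{57 \cdot \frac{1}{107}}{9} = \left(- \frac{1}{9}\right) \frac{57}{107} = - \frac{19}{321} \approx -0.05919$)
$\left(J + 29\right)^{2} = \left(- \frac{19}{321} + 29\right)^{2} = \left(\frac{9290}{321}\right)^{2} = \frac{86304100}{103041}$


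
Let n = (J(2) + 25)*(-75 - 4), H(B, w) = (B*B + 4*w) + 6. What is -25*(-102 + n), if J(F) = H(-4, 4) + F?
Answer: 130925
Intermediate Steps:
H(B, w) = 6 + B² + 4*w (H(B, w) = (B² + 4*w) + 6 = 6 + B² + 4*w)
J(F) = 38 + F (J(F) = (6 + (-4)² + 4*4) + F = (6 + 16 + 16) + F = 38 + F)
n = -5135 (n = ((38 + 2) + 25)*(-75 - 4) = (40 + 25)*(-79) = 65*(-79) = -5135)
-25*(-102 + n) = -25*(-102 - 5135) = -25*(-5237) = 130925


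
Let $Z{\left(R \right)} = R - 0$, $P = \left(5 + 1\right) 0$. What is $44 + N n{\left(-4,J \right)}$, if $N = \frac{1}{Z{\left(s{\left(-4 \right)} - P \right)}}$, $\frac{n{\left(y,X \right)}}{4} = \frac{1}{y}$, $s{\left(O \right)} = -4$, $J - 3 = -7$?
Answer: $\frac{177}{4} \approx 44.25$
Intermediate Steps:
$J = -4$ ($J = 3 - 7 = -4$)
$P = 0$ ($P = 6 \cdot 0 = 0$)
$n{\left(y,X \right)} = \frac{4}{y}$
$Z{\left(R \right)} = R$ ($Z{\left(R \right)} = R + 0 = R$)
$N = - \frac{1}{4}$ ($N = \frac{1}{-4 - 0} = \frac{1}{-4 + 0} = \frac{1}{-4} = - \frac{1}{4} \approx -0.25$)
$44 + N n{\left(-4,J \right)} = 44 - \frac{4 \frac{1}{-4}}{4} = 44 - \frac{4 \left(- \frac{1}{4}\right)}{4} = 44 - - \frac{1}{4} = 44 + \frac{1}{4} = \frac{177}{4}$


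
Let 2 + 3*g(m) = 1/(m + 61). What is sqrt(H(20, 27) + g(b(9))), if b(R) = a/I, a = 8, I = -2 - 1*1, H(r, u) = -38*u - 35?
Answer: 2*I*sqrt(2926203)/105 ≈ 32.583*I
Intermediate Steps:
H(r, u) = -35 - 38*u
I = -3 (I = -2 - 1 = -3)
b(R) = -8/3 (b(R) = 8/(-3) = 8*(-1/3) = -8/3)
g(m) = -2/3 + 1/(3*(61 + m)) (g(m) = -2/3 + 1/(3*(m + 61)) = -2/3 + 1/(3*(61 + m)))
sqrt(H(20, 27) + g(b(9))) = sqrt((-35 - 38*27) + (-121 - 2*(-8/3))/(3*(61 - 8/3))) = sqrt((-35 - 1026) + (-121 + 16/3)/(3*(175/3))) = sqrt(-1061 + (1/3)*(3/175)*(-347/3)) = sqrt(-1061 - 347/525) = sqrt(-557372/525) = 2*I*sqrt(2926203)/105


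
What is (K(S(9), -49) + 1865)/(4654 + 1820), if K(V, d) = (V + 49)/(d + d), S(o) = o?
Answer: 15226/52871 ≈ 0.28798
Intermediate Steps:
K(V, d) = (49 + V)/(2*d) (K(V, d) = (49 + V)/((2*d)) = (49 + V)*(1/(2*d)) = (49 + V)/(2*d))
(K(S(9), -49) + 1865)/(4654 + 1820) = ((½)*(49 + 9)/(-49) + 1865)/(4654 + 1820) = ((½)*(-1/49)*58 + 1865)/6474 = (-29/49 + 1865)*(1/6474) = (91356/49)*(1/6474) = 15226/52871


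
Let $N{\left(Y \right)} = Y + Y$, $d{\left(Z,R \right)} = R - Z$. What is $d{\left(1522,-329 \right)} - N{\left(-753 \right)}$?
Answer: $-345$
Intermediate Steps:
$N{\left(Y \right)} = 2 Y$
$d{\left(1522,-329 \right)} - N{\left(-753 \right)} = \left(-329 - 1522\right) - 2 \left(-753\right) = \left(-329 - 1522\right) - -1506 = -1851 + 1506 = -345$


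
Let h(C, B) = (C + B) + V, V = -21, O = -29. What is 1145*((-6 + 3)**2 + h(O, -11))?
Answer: -59540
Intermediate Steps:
h(C, B) = -21 + B + C (h(C, B) = (C + B) - 21 = (B + C) - 21 = -21 + B + C)
1145*((-6 + 3)**2 + h(O, -11)) = 1145*((-6 + 3)**2 + (-21 - 11 - 29)) = 1145*((-3)**2 - 61) = 1145*(9 - 61) = 1145*(-52) = -59540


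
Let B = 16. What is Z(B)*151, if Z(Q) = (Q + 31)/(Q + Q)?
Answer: 7097/32 ≈ 221.78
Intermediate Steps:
Z(Q) = (31 + Q)/(2*Q) (Z(Q) = (31 + Q)/((2*Q)) = (31 + Q)*(1/(2*Q)) = (31 + Q)/(2*Q))
Z(B)*151 = ((½)*(31 + 16)/16)*151 = ((½)*(1/16)*47)*151 = (47/32)*151 = 7097/32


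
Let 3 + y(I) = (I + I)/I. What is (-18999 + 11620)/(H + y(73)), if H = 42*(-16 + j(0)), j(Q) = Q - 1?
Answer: 7379/715 ≈ 10.320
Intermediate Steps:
j(Q) = -1 + Q
H = -714 (H = 42*(-16 + (-1 + 0)) = 42*(-16 - 1) = 42*(-17) = -714)
y(I) = -1 (y(I) = -3 + (I + I)/I = -3 + (2*I)/I = -3 + 2 = -1)
(-18999 + 11620)/(H + y(73)) = (-18999 + 11620)/(-714 - 1) = -7379/(-715) = -7379*(-1/715) = 7379/715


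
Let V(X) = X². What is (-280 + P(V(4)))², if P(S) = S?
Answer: 69696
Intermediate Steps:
(-280 + P(V(4)))² = (-280 + 4²)² = (-280 + 16)² = (-264)² = 69696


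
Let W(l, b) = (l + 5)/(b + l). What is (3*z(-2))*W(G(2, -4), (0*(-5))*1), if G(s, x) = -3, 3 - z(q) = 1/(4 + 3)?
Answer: -40/7 ≈ -5.7143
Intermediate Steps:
z(q) = 20/7 (z(q) = 3 - 1/(4 + 3) = 3 - 1/7 = 3 - 1*⅐ = 3 - ⅐ = 20/7)
W(l, b) = (5 + l)/(b + l)
(3*z(-2))*W(G(2, -4), (0*(-5))*1) = (3*(20/7))*((5 - 3)/((0*(-5))*1 - 3)) = 60*(2/(0*1 - 3))/7 = 60*(2/(0 - 3))/7 = 60*(2/(-3))/7 = 60*(-⅓*2)/7 = (60/7)*(-⅔) = -40/7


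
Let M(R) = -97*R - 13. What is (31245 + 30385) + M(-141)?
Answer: 75294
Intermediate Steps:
M(R) = -13 - 97*R
(31245 + 30385) + M(-141) = (31245 + 30385) + (-13 - 97*(-141)) = 61630 + (-13 + 13677) = 61630 + 13664 = 75294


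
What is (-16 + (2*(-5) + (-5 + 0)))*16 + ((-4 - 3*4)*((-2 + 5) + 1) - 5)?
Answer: -565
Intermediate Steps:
(-16 + (2*(-5) + (-5 + 0)))*16 + ((-4 - 3*4)*((-2 + 5) + 1) - 5) = (-16 + (-10 - 5))*16 + ((-4 - 12)*(3 + 1) - 5) = (-16 - 15)*16 + (-16*4 - 5) = -31*16 + (-64 - 5) = -496 - 69 = -565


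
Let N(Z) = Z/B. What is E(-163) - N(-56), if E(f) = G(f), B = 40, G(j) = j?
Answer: -808/5 ≈ -161.60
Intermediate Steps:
E(f) = f
N(Z) = Z/40
E(-163) - N(-56) = -163 - (-56)/40 = -163 - 1*(-7/5) = -163 + 7/5 = -808/5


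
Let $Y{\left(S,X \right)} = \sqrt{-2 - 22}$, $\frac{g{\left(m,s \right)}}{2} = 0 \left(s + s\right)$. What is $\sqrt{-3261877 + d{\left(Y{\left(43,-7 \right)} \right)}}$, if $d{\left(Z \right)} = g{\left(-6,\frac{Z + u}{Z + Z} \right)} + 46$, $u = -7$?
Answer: $i \sqrt{3261831} \approx 1806.1 i$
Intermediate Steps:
$g{\left(m,s \right)} = 0$ ($g{\left(m,s \right)} = 2 \cdot 0 \left(s + s\right) = 2 \cdot 0 \cdot 2 s = 2 \cdot 0 = 0$)
$Y{\left(S,X \right)} = 2 i \sqrt{6}$ ($Y{\left(S,X \right)} = \sqrt{-24} = 2 i \sqrt{6}$)
$d{\left(Z \right)} = 46$ ($d{\left(Z \right)} = 0 + 46 = 46$)
$\sqrt{-3261877 + d{\left(Y{\left(43,-7 \right)} \right)}} = \sqrt{-3261877 + 46} = \sqrt{-3261831} = i \sqrt{3261831}$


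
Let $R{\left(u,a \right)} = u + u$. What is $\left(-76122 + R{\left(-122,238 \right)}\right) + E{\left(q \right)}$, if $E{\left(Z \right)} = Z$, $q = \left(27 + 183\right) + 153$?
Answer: $-76003$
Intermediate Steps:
$q = 363$ ($q = 210 + 153 = 363$)
$R{\left(u,a \right)} = 2 u$
$\left(-76122 + R{\left(-122,238 \right)}\right) + E{\left(q \right)} = \left(-76122 + 2 \left(-122\right)\right) + 363 = \left(-76122 - 244\right) + 363 = -76366 + 363 = -76003$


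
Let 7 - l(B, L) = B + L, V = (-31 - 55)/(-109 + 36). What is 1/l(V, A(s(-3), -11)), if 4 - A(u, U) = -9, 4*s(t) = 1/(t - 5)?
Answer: -73/524 ≈ -0.13931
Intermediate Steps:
s(t) = 1/(4*(-5 + t)) (s(t) = 1/(4*(t - 5)) = 1/(4*(-5 + t)))
V = 86/73 (V = -86/(-73) = -86*(-1/73) = 86/73 ≈ 1.1781)
A(u, U) = 13 (A(u, U) = 4 - 1*(-9) = 4 + 9 = 13)
l(B, L) = 7 - B - L (l(B, L) = 7 - (B + L) = 7 + (-B - L) = 7 - B - L)
1/l(V, A(s(-3), -11)) = 1/(7 - 1*86/73 - 1*13) = 1/(7 - 86/73 - 13) = 1/(-524/73) = -73/524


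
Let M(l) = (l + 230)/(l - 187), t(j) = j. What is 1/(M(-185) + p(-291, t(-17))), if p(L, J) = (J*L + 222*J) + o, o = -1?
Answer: 124/145313 ≈ 0.00085333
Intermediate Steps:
M(l) = (230 + l)/(-187 + l)
p(L, J) = -1 + 222*J + J*L (p(L, J) = (J*L + 222*J) - 1 = (222*J + J*L) - 1 = -1 + 222*J + J*L)
1/(M(-185) + p(-291, t(-17))) = 1/((230 - 185)/(-187 - 185) + (-1 + 222*(-17) - 17*(-291))) = 1/(45/(-372) + (-1 - 3774 + 4947)) = 1/(-1/372*45 + 1172) = 1/(-15/124 + 1172) = 1/(145313/124) = 124/145313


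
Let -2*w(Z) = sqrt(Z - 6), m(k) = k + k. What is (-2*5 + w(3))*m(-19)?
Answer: 380 + 19*I*sqrt(3) ≈ 380.0 + 32.909*I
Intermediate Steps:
m(k) = 2*k
w(Z) = -sqrt(-6 + Z)/2 (w(Z) = -sqrt(Z - 6)/2 = -sqrt(-6 + Z)/2)
(-2*5 + w(3))*m(-19) = (-2*5 - sqrt(-6 + 3)/2)*(2*(-19)) = (-10 - I*sqrt(3)/2)*(-38) = 380 + 19*I*sqrt(3)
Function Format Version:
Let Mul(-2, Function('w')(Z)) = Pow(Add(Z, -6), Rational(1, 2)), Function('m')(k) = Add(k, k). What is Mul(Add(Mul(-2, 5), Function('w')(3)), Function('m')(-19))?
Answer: Add(380, Mul(19, I, Pow(3, Rational(1, 2)))) ≈ Add(380.00, Mul(32.909, I))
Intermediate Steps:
Function('m')(k) = Mul(2, k)
Function('w')(Z) = Mul(Rational(-1, 2), Pow(Add(-6, Z), Rational(1, 2))) (Function('w')(Z) = Mul(Rational(-1, 2), Pow(Add(Z, -6), Rational(1, 2))) = Mul(Rational(-1, 2), Pow(Add(-6, Z), Rational(1, 2))))
Mul(Add(Mul(-2, 5), Function('w')(3)), Function('m')(-19)) = Mul(Add(Mul(-2, 5), Mul(Rational(-1, 2), Pow(Add(-6, 3), Rational(1, 2)))), Mul(2, -19)) = Mul(Add(-10, Mul(Rational(-1, 2), Pow(-3, Rational(1, 2)))), -38) = Mul(Add(-10, Mul(Rational(-1, 2), Mul(I, Pow(3, Rational(1, 2))))), -38) = Mul(Add(-10, Mul(Rational(-1, 2), I, Pow(3, Rational(1, 2)))), -38) = Add(380, Mul(19, I, Pow(3, Rational(1, 2))))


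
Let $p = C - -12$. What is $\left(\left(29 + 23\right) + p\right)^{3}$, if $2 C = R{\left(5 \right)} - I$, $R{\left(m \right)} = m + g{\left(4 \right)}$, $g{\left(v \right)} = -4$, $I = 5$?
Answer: $238328$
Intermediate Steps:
$R{\left(m \right)} = -4 + m$ ($R{\left(m \right)} = m - 4 = -4 + m$)
$C = -2$ ($C = \frac{\left(-4 + 5\right) - 5}{2} = \frac{1 - 5}{2} = \frac{1}{2} \left(-4\right) = -2$)
$p = 10$ ($p = -2 - -12 = -2 + 12 = 10$)
$\left(\left(29 + 23\right) + p\right)^{3} = \left(\left(29 + 23\right) + 10\right)^{3} = \left(52 + 10\right)^{3} = 62^{3} = 238328$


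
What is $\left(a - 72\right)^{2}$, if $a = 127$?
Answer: $3025$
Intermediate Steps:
$\left(a - 72\right)^{2} = \left(127 - 72\right)^{2} = 55^{2} = 3025$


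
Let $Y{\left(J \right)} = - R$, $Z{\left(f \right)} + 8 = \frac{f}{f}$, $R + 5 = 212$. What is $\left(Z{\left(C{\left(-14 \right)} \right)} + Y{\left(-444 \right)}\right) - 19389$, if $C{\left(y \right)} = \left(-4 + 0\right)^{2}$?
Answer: $-19603$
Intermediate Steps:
$R = 207$ ($R = -5 + 212 = 207$)
$C{\left(y \right)} = 16$ ($C{\left(y \right)} = \left(-4\right)^{2} = 16$)
$Z{\left(f \right)} = -7$ ($Z{\left(f \right)} = -8 + \frac{f}{f} = -8 + 1 = -7$)
$Y{\left(J \right)} = -207$ ($Y{\left(J \right)} = \left(-1\right) 207 = -207$)
$\left(Z{\left(C{\left(-14 \right)} \right)} + Y{\left(-444 \right)}\right) - 19389 = \left(-7 - 207\right) - 19389 = -214 - 19389 = -19603$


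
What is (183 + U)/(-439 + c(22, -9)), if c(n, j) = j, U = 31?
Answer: -107/224 ≈ -0.47768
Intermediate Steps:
(183 + U)/(-439 + c(22, -9)) = (183 + 31)/(-439 - 9) = 214/(-448) = 214*(-1/448) = -107/224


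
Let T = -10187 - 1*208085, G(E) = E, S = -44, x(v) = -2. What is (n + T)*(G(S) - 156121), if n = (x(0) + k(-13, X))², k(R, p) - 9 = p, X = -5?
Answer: 34085822220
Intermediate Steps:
T = -218272 (T = -10187 - 208085 = -218272)
k(R, p) = 9 + p
n = 4 (n = (-2 + (9 - 5))² = (-2 + 4)² = 2² = 4)
(n + T)*(G(S) - 156121) = (4 - 218272)*(-44 - 156121) = -218268*(-156165) = 34085822220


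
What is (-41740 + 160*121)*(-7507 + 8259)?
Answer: -16829760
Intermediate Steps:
(-41740 + 160*121)*(-7507 + 8259) = (-41740 + 19360)*752 = -22380*752 = -16829760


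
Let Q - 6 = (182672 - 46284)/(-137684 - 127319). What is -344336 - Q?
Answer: -91251526638/265003 ≈ -3.4434e+5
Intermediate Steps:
Q = 1453630/265003 (Q = 6 + (182672 - 46284)/(-137684 - 127319) = 6 + 136388/(-265003) = 6 + 136388*(-1/265003) = 6 - 136388/265003 = 1453630/265003 ≈ 5.4853)
-344336 - Q = -344336 - 1*1453630/265003 = -344336 - 1453630/265003 = -91251526638/265003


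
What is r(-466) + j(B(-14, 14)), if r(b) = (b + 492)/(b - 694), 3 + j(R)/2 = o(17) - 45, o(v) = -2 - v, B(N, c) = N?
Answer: -77733/580 ≈ -134.02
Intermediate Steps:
j(R) = -134 (j(R) = -6 + 2*((-2 - 1*17) - 45) = -6 + 2*((-2 - 17) - 45) = -6 + 2*(-19 - 45) = -6 + 2*(-64) = -6 - 128 = -134)
r(b) = (492 + b)/(-694 + b)
r(-466) + j(B(-14, 14)) = (492 - 466)/(-694 - 466) - 134 = 26/(-1160) - 134 = -1/1160*26 - 134 = -13/580 - 134 = -77733/580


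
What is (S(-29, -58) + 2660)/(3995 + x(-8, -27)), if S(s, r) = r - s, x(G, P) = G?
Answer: 877/1329 ≈ 0.65989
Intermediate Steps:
(S(-29, -58) + 2660)/(3995 + x(-8, -27)) = ((-58 - 1*(-29)) + 2660)/(3995 - 8) = ((-58 + 29) + 2660)/3987 = (-29 + 2660)*(1/3987) = 2631*(1/3987) = 877/1329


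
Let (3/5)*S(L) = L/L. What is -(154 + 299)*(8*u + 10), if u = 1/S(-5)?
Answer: -33522/5 ≈ -6704.4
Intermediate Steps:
S(L) = 5/3 (S(L) = 5*(L/L)/3 = (5/3)*1 = 5/3)
u = ⅗ (u = 1/(5/3) = ⅗ ≈ 0.60000)
-(154 + 299)*(8*u + 10) = -(154 + 299)*(8*(⅗) + 10) = -453*(24/5 + 10) = -453*74/5 = -1*33522/5 = -33522/5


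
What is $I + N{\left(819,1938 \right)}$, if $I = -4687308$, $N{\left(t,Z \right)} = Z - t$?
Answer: $-4686189$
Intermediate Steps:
$I + N{\left(819,1938 \right)} = -4687308 + \left(1938 - 819\right) = -4687308 + 1119 = -4686189$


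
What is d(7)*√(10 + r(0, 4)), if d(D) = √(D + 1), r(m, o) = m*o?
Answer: 4*√5 ≈ 8.9443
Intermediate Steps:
d(D) = √(1 + D)
d(7)*√(10 + r(0, 4)) = √(1 + 7)*√(10 + 0*4) = √8*√(10 + 0) = (2*√2)*√10 = 4*√5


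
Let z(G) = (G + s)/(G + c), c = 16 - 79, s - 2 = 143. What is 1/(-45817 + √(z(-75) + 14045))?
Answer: -3161373/144843657671 - √66865830/144843657671 ≈ -2.1883e-5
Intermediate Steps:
s = 145 (s = 2 + 143 = 145)
c = -63
z(G) = (145 + G)/(-63 + G) (z(G) = (G + 145)/(G - 63) = (145 + G)/(-63 + G))
1/(-45817 + √(z(-75) + 14045)) = 1/(-45817 + √((145 - 75)/(-63 - 75) + 14045)) = 1/(-45817 + √(70/(-138) + 14045)) = 1/(-45817 + √(-1/138*70 + 14045)) = 1/(-45817 + √(-35/69 + 14045)) = 1/(-45817 + √(969070/69)) = 1/(-45817 + √66865830/69)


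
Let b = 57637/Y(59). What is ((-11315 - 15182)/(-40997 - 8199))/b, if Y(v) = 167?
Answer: 4424999/2835509852 ≈ 0.0015606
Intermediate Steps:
b = 57637/167 ≈ 345.13
((-11315 - 15182)/(-40997 - 8199))/b = ((-11315 - 15182)/(-40997 - 8199))/(57637/167) = -26497/(-49196)*(167/57637) = -26497*(-1/49196)*(167/57637) = (26497/49196)*(167/57637) = 4424999/2835509852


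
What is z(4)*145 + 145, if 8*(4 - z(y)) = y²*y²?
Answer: -3915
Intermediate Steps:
z(y) = 4 - y⁴/8 (z(y) = 4 - y²*y²/8 = 4 - y⁴/8)
z(4)*145 + 145 = (4 - ⅛*4⁴)*145 + 145 = (4 - ⅛*256)*145 + 145 = (4 - 32)*145 + 145 = -28*145 + 145 = -4060 + 145 = -3915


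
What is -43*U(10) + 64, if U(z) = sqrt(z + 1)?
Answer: 64 - 43*sqrt(11) ≈ -78.615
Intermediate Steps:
U(z) = sqrt(1 + z)
-43*U(10) + 64 = -43*sqrt(1 + 10) + 64 = -43*sqrt(11) + 64 = 64 - 43*sqrt(11)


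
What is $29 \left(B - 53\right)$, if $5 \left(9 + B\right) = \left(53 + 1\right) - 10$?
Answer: $- \frac{7714}{5} \approx -1542.8$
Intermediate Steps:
$B = - \frac{1}{5}$ ($B = -9 + \frac{\left(53 + 1\right) - 10}{5} = -9 + \frac{54 - 10}{5} = -9 + \frac{1}{5} \cdot 44 = -9 + \frac{44}{5} = - \frac{1}{5} \approx -0.2$)
$29 \left(B - 53\right) = 29 \left(- \frac{1}{5} - 53\right) = 29 \left(- \frac{266}{5}\right) = - \frac{7714}{5}$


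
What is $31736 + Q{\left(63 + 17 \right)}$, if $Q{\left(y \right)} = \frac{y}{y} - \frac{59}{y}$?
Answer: $\frac{2538901}{80} \approx 31736.0$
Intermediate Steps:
$Q{\left(y \right)} = 1 - \frac{59}{y}$
$31736 + Q{\left(63 + 17 \right)} = 31736 + \frac{-59 + \left(63 + 17\right)}{63 + 17} = 31736 + \frac{-59 + 80}{80} = 31736 + \frac{1}{80} \cdot 21 = 31736 + \frac{21}{80} = \frac{2538901}{80}$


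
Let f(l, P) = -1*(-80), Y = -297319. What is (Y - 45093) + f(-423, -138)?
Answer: -342332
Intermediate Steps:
f(l, P) = 80
(Y - 45093) + f(-423, -138) = (-297319 - 45093) + 80 = -342412 + 80 = -342332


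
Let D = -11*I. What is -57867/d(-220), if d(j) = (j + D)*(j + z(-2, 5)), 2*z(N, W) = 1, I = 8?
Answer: -57867/67606 ≈ -0.85594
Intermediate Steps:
D = -88 (D = -11*8 = -88)
z(N, W) = ½ (z(N, W) = (½)*1 = ½)
d(j) = (½ + j)*(-88 + j) (d(j) = (j - 88)*(j + ½) = (-88 + j)*(½ + j) = (½ + j)*(-88 + j))
-57867/d(-220) = -57867/(-44 + (-220)² - 175/2*(-220)) = -57867/(-44 + 48400 + 19250) = -57867/67606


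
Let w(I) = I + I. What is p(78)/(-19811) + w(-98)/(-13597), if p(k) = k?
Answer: 2822390/269370167 ≈ 0.010478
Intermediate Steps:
w(I) = 2*I
p(78)/(-19811) + w(-98)/(-13597) = 78/(-19811) + (2*(-98))/(-13597) = 78*(-1/19811) - 196*(-1/13597) = -78/19811 + 196/13597 = 2822390/269370167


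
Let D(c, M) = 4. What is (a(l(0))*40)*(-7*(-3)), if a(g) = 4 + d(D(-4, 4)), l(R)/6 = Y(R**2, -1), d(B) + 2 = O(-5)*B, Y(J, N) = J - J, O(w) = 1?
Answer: 5040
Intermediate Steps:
Y(J, N) = 0
d(B) = -2 + B (d(B) = -2 + 1*B = -2 + B)
l(R) = 0 (l(R) = 6*0 = 0)
a(g) = 6 (a(g) = 4 + (-2 + 4) = 4 + 2 = 6)
(a(l(0))*40)*(-7*(-3)) = (6*40)*(-7*(-3)) = 240*21 = 5040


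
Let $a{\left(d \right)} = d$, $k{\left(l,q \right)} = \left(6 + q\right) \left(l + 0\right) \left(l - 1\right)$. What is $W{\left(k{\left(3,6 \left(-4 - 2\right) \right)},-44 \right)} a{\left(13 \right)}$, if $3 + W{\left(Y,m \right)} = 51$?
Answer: $624$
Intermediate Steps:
$k{\left(l,q \right)} = l \left(-1 + l\right) \left(6 + q\right)$ ($k{\left(l,q \right)} = \left(6 + q\right) l \left(-1 + l\right) = l \left(6 + q\right) \left(-1 + l\right) = l \left(-1 + l\right) \left(6 + q\right)$)
$W{\left(Y,m \right)} = 48$ ($W{\left(Y,m \right)} = -3 + 51 = 48$)
$W{\left(k{\left(3,6 \left(-4 - 2\right) \right)},-44 \right)} a{\left(13 \right)} = 48 \cdot 13 = 624$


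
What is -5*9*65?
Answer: -2925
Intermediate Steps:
-5*9*65 = -45*65 = -2925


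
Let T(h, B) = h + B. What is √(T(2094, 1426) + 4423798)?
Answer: √4427318 ≈ 2104.1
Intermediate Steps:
T(h, B) = B + h
√(T(2094, 1426) + 4423798) = √((1426 + 2094) + 4423798) = √(3520 + 4423798) = √4427318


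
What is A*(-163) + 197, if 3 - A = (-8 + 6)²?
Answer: 360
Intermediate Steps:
A = -1 (A = 3 - (-8 + 6)² = 3 - 1*(-2)² = 3 - 1*4 = 3 - 4 = -1)
A*(-163) + 197 = -1*(-163) + 197 = 163 + 197 = 360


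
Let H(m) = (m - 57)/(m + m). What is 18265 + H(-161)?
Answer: 2940774/161 ≈ 18266.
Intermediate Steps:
H(m) = (-57 + m)/(2*m) (H(m) = (-57 + m)/((2*m)) = (-57 + m)*(1/(2*m)) = (-57 + m)/(2*m))
18265 + H(-161) = 18265 + (½)*(-57 - 161)/(-161) = 18265 + (½)*(-1/161)*(-218) = 18265 + 109/161 = 2940774/161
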